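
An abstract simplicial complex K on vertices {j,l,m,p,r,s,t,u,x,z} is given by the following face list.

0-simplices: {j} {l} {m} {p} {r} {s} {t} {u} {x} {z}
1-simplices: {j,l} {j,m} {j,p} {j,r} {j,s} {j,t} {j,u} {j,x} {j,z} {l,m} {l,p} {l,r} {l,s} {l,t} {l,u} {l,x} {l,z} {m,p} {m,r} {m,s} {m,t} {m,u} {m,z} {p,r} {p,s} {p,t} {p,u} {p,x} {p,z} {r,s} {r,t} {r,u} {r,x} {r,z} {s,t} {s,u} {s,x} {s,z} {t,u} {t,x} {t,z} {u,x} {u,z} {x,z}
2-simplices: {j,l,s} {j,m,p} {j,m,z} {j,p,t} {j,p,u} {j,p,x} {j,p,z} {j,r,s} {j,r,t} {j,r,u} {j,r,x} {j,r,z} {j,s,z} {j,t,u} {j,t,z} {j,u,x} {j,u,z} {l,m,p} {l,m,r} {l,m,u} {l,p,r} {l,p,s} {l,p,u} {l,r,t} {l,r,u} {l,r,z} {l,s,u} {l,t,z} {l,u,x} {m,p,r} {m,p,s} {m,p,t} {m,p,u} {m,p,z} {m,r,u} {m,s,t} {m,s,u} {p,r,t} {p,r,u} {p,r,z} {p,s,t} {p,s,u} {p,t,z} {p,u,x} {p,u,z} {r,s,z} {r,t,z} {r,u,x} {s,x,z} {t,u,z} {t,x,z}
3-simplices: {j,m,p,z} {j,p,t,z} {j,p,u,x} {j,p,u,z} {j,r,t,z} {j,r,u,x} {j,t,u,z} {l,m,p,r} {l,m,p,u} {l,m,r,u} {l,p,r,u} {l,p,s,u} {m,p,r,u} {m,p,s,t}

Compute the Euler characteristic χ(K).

χ(K)=3

n_0=10 n_1=44 n_2=51 n_3=14
χ=+10−44+51−14=3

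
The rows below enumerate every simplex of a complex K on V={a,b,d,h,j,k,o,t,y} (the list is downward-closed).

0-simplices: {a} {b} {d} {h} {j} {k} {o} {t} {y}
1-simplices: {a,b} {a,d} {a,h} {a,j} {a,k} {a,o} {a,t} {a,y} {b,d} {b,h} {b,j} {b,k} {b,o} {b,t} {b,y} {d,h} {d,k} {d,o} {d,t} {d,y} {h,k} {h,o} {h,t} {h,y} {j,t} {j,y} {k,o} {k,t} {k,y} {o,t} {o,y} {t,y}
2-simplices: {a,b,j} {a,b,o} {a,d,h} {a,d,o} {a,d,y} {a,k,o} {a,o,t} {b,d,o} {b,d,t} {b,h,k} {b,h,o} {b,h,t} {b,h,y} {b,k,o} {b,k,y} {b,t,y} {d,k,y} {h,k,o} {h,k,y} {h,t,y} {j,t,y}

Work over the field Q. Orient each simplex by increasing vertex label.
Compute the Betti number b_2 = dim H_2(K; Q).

n_0=9 n_1=32 n_2=21  [Q]
∂1: piv[ab,ad,ah,aj,ak,ao,at,ay] rk=8  ker:bd,bh,bj,bk,bo,bt,by,dh,dk,do,dt,dy,hk,ho,ht,hy,jt,jy,ko,kt,ky,ot,oy,ty
∂2: piv[abj,abo,adh,ado,ady,ako,aot,bdo,bdt,bhk,bho,bht,bhy,bko,bky,bty,dky,jty] rk=18  ker:hko,hky,hty
b_2=(21−18)−0=3

b_2=3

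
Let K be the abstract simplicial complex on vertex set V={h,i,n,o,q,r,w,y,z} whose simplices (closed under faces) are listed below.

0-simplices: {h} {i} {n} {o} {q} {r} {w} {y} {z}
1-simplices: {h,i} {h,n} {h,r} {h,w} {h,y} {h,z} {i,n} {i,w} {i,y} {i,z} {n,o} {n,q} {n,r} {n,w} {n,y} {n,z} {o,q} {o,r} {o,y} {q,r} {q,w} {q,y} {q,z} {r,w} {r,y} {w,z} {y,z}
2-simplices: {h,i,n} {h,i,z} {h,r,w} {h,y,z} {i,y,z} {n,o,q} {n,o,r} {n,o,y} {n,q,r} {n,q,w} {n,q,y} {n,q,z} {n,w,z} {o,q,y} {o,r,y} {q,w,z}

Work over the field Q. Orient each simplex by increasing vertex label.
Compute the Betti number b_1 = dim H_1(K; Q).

b_1=5

n_0=9 n_1=27 n_2=16  [Q]
∂1: piv[hi,hn,hr,hw,hy,hz,no,nq] rk=8  ker:in,iw,iy,iz,nr,nw,ny,nz,oq,or,oy,qr,qw,qy,qz,rw,ry,wz,yz
∂2: piv[hin,hiz,hrw,hyz,iyz,noq,nor,noy,nqr,nqw,nqy,nqz,nwz,ory] rk=14  ker:oqy,qwz
b_1=(27−8)−14=5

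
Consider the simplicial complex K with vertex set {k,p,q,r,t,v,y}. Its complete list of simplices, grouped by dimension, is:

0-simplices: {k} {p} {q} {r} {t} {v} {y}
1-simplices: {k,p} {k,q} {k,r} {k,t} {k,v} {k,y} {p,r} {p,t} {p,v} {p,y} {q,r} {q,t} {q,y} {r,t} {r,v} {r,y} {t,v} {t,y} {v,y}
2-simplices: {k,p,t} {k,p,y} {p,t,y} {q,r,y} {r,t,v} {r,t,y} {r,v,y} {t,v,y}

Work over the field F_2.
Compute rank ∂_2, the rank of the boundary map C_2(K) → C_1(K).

rank∂_2=7

n_0=7 n_1=19 n_2=8  [Z2]
∂1: piv[kp,kq,kr,kt,kv,ky] rk=6  ker:pr,pt,pv,py,qr,qt,qy,rt,rv,ry,tv,ty,vy
∂2: piv[kpt,kpy,pty,qry,rtv,rty,rvy] rk=7  ker:tvy
rk∂_2=7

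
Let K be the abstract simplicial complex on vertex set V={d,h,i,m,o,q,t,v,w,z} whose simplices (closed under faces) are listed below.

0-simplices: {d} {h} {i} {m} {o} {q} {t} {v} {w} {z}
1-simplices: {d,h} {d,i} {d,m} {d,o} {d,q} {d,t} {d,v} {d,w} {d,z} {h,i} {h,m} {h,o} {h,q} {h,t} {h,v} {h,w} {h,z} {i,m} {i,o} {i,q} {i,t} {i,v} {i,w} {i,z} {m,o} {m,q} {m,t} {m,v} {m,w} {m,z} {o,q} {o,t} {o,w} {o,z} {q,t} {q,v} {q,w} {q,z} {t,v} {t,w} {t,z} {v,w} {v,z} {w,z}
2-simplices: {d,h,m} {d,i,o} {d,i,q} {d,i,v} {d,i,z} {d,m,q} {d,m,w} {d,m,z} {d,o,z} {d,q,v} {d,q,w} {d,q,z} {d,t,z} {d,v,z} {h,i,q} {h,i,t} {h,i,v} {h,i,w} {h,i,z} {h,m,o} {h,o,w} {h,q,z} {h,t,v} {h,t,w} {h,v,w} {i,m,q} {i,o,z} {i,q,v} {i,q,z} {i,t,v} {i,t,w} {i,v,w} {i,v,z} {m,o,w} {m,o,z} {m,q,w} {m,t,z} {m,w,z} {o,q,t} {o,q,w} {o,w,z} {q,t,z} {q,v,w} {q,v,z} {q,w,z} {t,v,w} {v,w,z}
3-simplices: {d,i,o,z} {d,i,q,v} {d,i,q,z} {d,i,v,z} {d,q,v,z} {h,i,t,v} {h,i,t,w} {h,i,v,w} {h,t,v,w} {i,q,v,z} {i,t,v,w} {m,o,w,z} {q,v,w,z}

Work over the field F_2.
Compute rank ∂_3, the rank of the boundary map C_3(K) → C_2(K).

rank∂_3=11

n_0=10 n_1=44 n_2=47 n_3=13  [Z2]
∂1: piv[dh,di,dm,do,dq,dt,dv,dw,dz] rk=9  ker:hi,hm,ho,hq,ht,hv,hw,hz,im,io,iq,it,iv,iw,iz,mo,mq,mt,mv,mw,mz,oq,ot,ow,oz,qt,qv,qw,qz,tv,tw,tz,vw,vz,wz
∂2: piv[dhm,dio,diq,div,diz,dmq,dmw,dmz,doz,dqv,dqw,dqz,dtz,dvz,hiq,hit,hiv,hiw,hiz,hmo,how,htv,htw,hvw,imq,mow,moz,mtz,mwz,oqt,oqw,qtz,qvw] rk=33  ker:hqz,ioz,iqv,iqz,itv,itw,ivw,ivz,mqw,owz,qvz,qwz,tvw,vwz
∂3: piv[dioz,diqv,diqz,divz,dqvz,hitv,hitw,hivw,htvw,mowz,qvwz] rk=11  ker:iqvz,itvw
rk∂_3=11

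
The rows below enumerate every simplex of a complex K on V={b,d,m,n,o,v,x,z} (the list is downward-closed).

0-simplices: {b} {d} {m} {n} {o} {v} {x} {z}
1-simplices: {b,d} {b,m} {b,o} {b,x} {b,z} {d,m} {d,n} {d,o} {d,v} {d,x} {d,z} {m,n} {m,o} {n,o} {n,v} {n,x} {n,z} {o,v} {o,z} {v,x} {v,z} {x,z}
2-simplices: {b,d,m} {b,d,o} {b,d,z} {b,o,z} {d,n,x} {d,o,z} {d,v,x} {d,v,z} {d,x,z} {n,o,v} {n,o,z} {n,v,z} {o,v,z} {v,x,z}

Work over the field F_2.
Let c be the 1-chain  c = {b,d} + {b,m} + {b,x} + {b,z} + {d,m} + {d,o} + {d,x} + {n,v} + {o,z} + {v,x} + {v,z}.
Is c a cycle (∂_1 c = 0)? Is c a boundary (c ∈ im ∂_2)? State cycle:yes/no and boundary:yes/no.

cycle:no boundary:no

n_0=8 n_1=22 n_2=14  [Z2]
∂1: piv[bd,bm,bo,bx,bz,dn,dv] rk=7  ker:dm,do,dx,dz,mn,mo,no,nv,nx,nz,ov,oz,vx,vz,xz
∂2: piv[bdm,bdo,bdz,boz,dnx,dvx,dvz,dxz,nov,noz,nvz] rk=11  ker:doz,ovz,vxz
∂1c = {n} + {v} + {x} + {z}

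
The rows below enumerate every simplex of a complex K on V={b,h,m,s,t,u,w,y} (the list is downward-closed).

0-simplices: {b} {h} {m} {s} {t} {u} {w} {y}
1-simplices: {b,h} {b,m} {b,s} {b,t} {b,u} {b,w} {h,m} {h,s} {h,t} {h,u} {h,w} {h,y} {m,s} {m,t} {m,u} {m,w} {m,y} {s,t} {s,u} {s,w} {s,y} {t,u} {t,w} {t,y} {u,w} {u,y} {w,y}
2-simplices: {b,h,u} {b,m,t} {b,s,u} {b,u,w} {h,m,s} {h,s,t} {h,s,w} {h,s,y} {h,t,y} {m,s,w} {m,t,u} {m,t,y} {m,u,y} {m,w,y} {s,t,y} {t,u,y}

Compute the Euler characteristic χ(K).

χ(K)=-3

n_0=8 n_1=27 n_2=16
χ=+8−27+16=-3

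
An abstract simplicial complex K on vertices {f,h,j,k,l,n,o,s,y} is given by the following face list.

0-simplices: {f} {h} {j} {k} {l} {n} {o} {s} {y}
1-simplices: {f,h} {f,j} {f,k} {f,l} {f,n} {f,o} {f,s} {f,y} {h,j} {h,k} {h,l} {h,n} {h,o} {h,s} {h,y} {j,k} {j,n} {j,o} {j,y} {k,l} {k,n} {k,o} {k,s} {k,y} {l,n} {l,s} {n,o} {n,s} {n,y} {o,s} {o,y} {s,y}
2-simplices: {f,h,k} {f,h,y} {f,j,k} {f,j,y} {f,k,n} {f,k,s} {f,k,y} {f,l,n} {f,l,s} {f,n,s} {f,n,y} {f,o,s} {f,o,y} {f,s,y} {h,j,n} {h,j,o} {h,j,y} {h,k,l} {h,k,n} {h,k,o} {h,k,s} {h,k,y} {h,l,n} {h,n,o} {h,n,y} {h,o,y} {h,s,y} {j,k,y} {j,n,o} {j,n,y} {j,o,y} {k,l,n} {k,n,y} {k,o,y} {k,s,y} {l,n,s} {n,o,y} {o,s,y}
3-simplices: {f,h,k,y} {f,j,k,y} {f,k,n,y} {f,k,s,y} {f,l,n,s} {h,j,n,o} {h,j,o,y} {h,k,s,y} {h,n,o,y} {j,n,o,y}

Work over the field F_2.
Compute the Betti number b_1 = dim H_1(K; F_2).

n_0=9 n_1=32 n_2=38 n_3=10  [Z2]
∂1: piv[fh,fj,fk,fl,fn,fo,fs,fy] rk=8  ker:hj,hk,hl,hn,ho,hs,hy,jk,jn,jo,jy,kl,kn,ko,ks,ky,ln,ls,no,ns,ny,os,oy,sy
∂2: piv[fhk,fhy,fjk,fjy,fkn,fks,fky,fln,fls,fns,fny,fos,foy,fsy,hjn,hjo,hjy,hkl,hkn,hko,hks,hln,hno,hoy] rk=24  ker:hky,hny,hsy,jky,jno,jny,joy,kln,kny,koy,ksy,lns,noy,osy
∂3: piv[fhky,fjky,fkny,fksy,flns,hjno,hjoy,hksy,hnoy,jnoy] rk=10
b_1=(32−8)−24=0

b_1=0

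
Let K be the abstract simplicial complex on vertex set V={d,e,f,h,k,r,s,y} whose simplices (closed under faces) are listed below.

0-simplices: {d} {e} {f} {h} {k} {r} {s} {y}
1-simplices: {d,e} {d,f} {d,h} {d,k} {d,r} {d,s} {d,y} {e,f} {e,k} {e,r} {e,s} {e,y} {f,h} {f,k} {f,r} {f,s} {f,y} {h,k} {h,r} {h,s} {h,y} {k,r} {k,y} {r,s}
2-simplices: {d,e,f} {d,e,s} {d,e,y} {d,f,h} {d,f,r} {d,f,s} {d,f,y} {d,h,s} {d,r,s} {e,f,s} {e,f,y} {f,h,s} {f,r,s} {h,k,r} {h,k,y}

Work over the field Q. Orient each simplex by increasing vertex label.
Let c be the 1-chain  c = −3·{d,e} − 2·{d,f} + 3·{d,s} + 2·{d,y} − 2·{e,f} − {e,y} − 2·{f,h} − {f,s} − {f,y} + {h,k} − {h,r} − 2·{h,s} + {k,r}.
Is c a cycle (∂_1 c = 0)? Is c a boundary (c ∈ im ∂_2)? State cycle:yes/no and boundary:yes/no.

cycle:yes boundary:yes

n_0=8 n_1=24 n_2=15  [Q]
∂1: piv[de,df,dh,dk,dr,ds,dy] rk=7  ker:ef,ek,er,es,ey,fh,fk,fr,fs,fy,hk,hr,hs,hy,kr,ky,rs
∂2: piv[def,des,dey,dfh,dfr,dfs,dfy,dhs,drs,hkr,hky] rk=11  ker:efs,efy,fhs,frs
∂1c = 0
c vs im∂2: reduces to 0 ⇒ boundary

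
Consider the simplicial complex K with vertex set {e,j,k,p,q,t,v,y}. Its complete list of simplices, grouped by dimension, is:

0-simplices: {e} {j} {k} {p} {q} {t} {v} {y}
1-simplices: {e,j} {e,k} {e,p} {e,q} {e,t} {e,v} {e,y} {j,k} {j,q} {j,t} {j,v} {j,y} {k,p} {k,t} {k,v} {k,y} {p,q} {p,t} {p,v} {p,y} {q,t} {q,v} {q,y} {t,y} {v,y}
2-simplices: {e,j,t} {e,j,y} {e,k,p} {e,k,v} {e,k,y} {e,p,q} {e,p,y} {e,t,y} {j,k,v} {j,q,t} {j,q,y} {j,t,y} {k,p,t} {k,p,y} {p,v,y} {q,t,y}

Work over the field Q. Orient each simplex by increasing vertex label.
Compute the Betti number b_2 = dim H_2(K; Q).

n_0=8 n_1=25 n_2=16  [Q]
∂1: piv[ej,ek,ep,eq,et,ev,ey] rk=7  ker:jk,jq,jt,jv,jy,kp,kt,kv,ky,pq,pt,pv,py,qt,qv,qy,ty,vy
∂2: piv[ejt,ejy,ekp,ekv,eky,epq,epy,ety,jkv,jqt,jqy,kpt,pvy] rk=13  ker:jty,kpy,qty
b_2=(16−13)−0=3

b_2=3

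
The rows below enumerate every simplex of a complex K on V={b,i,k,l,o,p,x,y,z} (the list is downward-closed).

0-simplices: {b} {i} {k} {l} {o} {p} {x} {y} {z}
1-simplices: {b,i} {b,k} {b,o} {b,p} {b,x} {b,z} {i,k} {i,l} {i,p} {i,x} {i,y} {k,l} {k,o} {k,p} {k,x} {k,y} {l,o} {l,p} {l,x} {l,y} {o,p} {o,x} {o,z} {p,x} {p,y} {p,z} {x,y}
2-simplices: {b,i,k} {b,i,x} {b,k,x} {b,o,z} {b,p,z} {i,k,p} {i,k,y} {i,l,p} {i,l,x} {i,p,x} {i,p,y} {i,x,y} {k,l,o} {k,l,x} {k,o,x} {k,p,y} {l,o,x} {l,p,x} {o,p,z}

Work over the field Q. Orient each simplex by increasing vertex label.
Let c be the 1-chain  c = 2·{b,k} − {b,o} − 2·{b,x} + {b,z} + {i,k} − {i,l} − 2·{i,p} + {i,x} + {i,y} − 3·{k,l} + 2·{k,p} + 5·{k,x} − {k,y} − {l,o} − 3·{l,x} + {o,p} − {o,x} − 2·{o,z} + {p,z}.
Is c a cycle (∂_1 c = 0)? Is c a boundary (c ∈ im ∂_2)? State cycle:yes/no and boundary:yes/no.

cycle:yes boundary:yes

n_0=9 n_1=27 n_2=19  [Q]
∂1: piv[bi,bk,bo,bp,bx,bz,il,iy] rk=8  ker:ik,ip,ix,kl,ko,kp,kx,ky,lo,lp,lx,ly,op,ox,oz,px,py,pz,xy
∂2: piv[bik,bix,bkx,boz,bpz,ikp,iky,ilp,ilx,ipx,ipy,ixy,klo,klx,kox,opz] rk=16  ker:kpy,lox,lpx
∂1c = 0
c vs im∂2: reduces to 0 ⇒ boundary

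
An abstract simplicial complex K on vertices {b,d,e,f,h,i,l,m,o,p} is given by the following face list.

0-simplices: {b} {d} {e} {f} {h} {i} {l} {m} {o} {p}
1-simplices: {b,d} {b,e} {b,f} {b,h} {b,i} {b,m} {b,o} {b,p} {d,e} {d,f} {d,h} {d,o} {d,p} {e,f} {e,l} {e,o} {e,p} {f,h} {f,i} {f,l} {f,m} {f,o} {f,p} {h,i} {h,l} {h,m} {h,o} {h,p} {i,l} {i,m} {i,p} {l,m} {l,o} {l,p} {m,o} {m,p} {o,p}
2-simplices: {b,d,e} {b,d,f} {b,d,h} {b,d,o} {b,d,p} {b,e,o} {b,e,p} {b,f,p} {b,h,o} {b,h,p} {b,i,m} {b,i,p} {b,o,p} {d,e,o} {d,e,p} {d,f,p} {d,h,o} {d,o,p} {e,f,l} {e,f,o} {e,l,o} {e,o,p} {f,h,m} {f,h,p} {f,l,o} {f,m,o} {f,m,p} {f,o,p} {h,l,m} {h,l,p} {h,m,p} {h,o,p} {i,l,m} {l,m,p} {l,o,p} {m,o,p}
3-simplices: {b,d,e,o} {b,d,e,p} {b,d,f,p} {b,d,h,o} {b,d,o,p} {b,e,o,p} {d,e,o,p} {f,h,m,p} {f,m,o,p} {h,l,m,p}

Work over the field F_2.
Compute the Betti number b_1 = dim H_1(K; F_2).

b_1=3

n_0=10 n_1=37 n_2=36 n_3=10  [Z2]
∂1: piv[bd,be,bf,bh,bi,bm,bo,bp,el] rk=9  ker:de,df,dh,do,dp,ef,eo,ep,fh,fi,fl,fm,fo,fp,hi,hl,hm,ho,hp,il,im,ip,lm,lo,lp,mo,mp,op
∂2: piv[bde,bdf,bdh,bdo,bdp,beo,bep,bfp,bho,bhp,bim,bip,bop,efl,efo,elo,fhm,fhp,fmo,fmp,fop,hlm,hlp,ilm,lop] rk=25  ker:deo,dep,dfp,dho,dop,eop,flo,hmp,hop,lmp,mop
∂3: piv[bdeo,bdep,bdfp,bdho,bdop,beop,fhmp,fmop,hlmp] rk=9  ker:deop
b_1=(37−9)−25=3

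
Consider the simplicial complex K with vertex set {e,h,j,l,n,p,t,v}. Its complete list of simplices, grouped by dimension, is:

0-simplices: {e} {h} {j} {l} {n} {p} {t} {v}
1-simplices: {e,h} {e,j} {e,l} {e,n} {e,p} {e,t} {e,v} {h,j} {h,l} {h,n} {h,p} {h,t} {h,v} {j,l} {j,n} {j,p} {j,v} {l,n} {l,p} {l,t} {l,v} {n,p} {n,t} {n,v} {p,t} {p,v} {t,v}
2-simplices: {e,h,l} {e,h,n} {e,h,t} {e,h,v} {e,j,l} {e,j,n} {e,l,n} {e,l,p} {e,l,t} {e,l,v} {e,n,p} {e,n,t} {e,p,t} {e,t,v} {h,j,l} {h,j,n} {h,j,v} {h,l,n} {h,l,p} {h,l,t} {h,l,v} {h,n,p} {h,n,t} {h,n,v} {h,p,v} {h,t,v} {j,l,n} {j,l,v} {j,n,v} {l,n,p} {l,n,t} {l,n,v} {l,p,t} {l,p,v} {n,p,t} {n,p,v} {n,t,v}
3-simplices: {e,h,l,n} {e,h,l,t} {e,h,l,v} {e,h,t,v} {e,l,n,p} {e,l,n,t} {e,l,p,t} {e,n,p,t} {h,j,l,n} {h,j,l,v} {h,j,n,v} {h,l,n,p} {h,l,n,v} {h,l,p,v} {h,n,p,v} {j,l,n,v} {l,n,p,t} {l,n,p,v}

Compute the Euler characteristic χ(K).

n_0=8 n_1=27 n_2=37 n_3=18
χ=+8−27+37−18=0

χ(K)=0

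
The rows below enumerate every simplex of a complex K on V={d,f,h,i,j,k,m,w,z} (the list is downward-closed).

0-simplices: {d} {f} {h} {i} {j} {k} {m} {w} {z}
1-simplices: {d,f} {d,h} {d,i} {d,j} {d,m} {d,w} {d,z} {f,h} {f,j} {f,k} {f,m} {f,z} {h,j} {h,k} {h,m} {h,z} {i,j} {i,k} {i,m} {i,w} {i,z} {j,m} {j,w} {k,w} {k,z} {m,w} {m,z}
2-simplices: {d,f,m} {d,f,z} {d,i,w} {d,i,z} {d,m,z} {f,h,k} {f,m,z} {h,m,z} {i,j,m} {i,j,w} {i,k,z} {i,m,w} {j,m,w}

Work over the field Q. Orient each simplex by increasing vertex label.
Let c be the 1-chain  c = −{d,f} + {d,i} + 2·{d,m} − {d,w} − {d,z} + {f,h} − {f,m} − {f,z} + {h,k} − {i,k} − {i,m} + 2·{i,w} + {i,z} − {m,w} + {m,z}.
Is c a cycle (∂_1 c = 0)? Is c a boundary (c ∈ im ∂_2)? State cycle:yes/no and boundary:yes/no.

cycle:yes boundary:no

n_0=9 n_1=27 n_2=13  [Q]
∂1: piv[df,dh,di,dj,dm,dw,dz,fk] rk=8  ker:fh,fj,fm,fz,hj,hk,hm,hz,ij,ik,im,iw,iz,jm,jw,kw,kz,mw,mz
∂2: piv[dfm,dfz,diw,diz,dmz,fhk,hmz,ijm,ijw,ikz,imw] rk=11  ker:fmz,jmw
∂1c = 0
c vs im∂2: residual ≠ 0 ⇒ not boundary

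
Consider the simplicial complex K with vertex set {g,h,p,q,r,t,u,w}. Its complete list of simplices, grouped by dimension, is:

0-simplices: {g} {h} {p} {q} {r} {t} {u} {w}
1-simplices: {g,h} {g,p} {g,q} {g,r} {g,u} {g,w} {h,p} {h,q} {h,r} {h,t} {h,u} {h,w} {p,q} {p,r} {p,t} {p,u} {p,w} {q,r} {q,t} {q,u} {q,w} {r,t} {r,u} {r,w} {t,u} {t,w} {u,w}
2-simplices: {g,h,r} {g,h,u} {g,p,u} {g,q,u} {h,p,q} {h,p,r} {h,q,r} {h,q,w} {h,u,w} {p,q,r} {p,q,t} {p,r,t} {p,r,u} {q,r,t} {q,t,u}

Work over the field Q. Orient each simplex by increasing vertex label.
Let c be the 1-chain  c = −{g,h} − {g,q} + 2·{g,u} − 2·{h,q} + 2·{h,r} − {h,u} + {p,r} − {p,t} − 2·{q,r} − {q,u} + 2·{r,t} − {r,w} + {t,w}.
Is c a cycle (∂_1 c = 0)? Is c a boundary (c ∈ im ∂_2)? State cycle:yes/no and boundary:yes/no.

cycle:yes boundary:no

n_0=8 n_1=27 n_2=15  [Q]
∂1: piv[gh,gp,gq,gr,gu,gw,ht] rk=7  ker:hp,hq,hr,hu,hw,pq,pr,pt,pu,pw,qr,qt,qu,qw,rt,ru,rw,tu,tw,uw
∂2: piv[ghr,ghu,gpu,gqu,hpq,hpr,hqr,hqw,huw,pqt,prt,pru,qtu] rk=13  ker:pqr,qrt
∂1c = 0
c vs im∂2: residual ≠ 0 ⇒ not boundary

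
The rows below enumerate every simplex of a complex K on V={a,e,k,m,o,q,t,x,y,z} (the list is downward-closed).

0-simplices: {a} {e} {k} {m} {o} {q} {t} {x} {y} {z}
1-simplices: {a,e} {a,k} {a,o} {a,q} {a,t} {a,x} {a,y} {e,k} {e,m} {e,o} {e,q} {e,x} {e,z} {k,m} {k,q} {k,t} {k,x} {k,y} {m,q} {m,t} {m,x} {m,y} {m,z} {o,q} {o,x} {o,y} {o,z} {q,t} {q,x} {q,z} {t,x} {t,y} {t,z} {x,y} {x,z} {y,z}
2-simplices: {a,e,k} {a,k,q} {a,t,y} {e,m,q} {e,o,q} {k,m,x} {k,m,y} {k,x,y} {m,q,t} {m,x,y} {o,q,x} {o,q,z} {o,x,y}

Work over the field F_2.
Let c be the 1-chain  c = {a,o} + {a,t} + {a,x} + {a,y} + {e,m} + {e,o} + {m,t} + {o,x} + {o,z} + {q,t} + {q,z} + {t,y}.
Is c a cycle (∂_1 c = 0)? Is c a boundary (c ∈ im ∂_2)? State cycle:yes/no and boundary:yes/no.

n_0=10 n_1=36 n_2=13  [Z2]
∂1: piv[ae,ak,ao,aq,at,ax,ay,em,ez] rk=9  ker:ek,eo,eq,ex,km,kq,kt,kx,ky,mq,mt,mx,my,mz,oq,ox,oy,oz,qt,qx,qz,tx,ty,tz,xy,xz,yz
∂2: piv[aek,akq,aty,emq,eoq,kmx,kmy,kxy,mqt,oqx,oqz,oxy] rk=12  ker:mxy
∂1c = 0
c vs im∂2: residual ≠ 0 ⇒ not boundary

cycle:yes boundary:no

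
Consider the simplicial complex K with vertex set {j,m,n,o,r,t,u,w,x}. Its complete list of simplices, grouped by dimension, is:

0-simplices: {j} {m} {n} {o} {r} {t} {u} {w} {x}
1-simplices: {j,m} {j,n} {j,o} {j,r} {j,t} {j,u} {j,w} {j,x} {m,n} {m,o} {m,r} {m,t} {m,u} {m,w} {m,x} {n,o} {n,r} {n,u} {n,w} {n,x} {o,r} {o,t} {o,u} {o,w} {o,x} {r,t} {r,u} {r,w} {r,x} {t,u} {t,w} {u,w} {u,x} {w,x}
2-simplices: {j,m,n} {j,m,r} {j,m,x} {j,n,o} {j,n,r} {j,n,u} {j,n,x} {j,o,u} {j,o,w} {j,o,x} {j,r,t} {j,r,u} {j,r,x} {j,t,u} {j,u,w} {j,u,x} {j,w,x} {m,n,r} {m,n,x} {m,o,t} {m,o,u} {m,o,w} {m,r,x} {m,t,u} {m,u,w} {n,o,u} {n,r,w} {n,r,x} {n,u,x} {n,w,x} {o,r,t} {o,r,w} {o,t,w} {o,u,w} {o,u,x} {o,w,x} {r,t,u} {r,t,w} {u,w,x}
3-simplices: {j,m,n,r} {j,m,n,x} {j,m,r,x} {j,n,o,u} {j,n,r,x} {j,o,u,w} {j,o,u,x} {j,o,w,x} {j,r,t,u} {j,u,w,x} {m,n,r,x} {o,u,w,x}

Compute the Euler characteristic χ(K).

n_0=9 n_1=34 n_2=39 n_3=12
χ=+9−34+39−12=2

χ(K)=2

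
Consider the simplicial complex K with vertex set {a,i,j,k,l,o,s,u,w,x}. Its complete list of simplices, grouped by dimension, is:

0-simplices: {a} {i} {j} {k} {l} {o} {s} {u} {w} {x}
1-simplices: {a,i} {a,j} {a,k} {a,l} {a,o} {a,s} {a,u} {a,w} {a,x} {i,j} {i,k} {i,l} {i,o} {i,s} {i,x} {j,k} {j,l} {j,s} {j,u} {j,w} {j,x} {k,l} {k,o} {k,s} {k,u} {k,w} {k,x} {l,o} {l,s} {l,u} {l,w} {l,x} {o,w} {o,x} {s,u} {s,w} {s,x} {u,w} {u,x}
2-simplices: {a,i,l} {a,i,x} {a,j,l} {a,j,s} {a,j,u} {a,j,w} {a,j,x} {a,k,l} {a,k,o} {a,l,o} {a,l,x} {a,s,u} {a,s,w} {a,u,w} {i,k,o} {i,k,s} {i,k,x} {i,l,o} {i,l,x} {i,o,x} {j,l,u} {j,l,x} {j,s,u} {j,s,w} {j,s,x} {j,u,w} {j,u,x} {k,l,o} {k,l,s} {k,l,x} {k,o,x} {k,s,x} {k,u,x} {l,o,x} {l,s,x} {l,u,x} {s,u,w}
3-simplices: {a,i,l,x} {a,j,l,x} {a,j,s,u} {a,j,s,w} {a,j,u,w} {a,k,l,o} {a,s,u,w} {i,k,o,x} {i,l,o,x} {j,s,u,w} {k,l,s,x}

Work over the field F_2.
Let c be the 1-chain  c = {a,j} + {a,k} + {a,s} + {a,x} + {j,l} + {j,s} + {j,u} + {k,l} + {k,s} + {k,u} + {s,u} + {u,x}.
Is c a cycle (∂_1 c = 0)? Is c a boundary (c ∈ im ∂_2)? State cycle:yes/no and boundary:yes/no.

n_0=10 n_1=39 n_2=37 n_3=11  [Z2]
∂1: piv[ai,aj,ak,al,ao,as,au,aw,ax] rk=9  ker:ij,ik,il,io,is,ix,jk,jl,js,ju,jw,jx,kl,ko,ks,ku,kw,kx,lo,ls,lu,lw,lx,ow,ox,su,sw,sx,uw,ux
∂2: piv[ail,aix,ajl,ajs,aju,ajw,ajx,akl,ako,alo,alx,asu,asw,auw,iko,iks,ikx,ilo,iox,jlu,jsx,jux,kls,ksx,kux] rk=25  ker:ilx,jlx,jsu,jsw,juw,klo,klx,kox,lox,lsx,lux,suw
∂3: piv[ailx,ajlx,ajsu,ajsw,ajuw,aklo,asuw,ikox,ilox,klsx] rk=10  ker:jsuw
∂1c = 0
c vs im∂2: reduces to 0 ⇒ boundary

cycle:yes boundary:yes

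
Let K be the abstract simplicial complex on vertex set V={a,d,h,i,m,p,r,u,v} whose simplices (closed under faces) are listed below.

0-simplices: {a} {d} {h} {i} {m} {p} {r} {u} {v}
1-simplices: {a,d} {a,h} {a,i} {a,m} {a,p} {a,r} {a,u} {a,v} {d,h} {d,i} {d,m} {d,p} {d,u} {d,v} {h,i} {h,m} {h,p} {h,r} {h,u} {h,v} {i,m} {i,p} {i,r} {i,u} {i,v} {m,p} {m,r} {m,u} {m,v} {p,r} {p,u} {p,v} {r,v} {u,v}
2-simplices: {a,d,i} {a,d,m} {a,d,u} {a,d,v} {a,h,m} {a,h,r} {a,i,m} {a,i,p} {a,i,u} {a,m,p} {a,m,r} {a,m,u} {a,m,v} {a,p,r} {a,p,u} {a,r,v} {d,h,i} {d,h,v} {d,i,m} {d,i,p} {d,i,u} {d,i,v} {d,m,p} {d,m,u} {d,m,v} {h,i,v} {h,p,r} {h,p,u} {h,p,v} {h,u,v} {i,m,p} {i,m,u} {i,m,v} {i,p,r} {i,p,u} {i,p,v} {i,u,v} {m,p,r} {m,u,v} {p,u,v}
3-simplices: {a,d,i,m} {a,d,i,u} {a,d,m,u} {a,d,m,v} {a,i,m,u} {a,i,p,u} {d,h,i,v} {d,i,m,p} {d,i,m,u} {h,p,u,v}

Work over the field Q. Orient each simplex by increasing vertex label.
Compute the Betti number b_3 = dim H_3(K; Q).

n_0=9 n_1=34 n_2=40 n_3=10  [Q]
∂1: piv[ad,ah,ai,am,ap,ar,au,av] rk=8  ker:dh,di,dm,dp,du,dv,hi,hm,hp,hr,hu,hv,im,ip,ir,iu,iv,mp,mr,mu,mv,pr,pu,pv,rv,uv
∂2: piv[adi,adm,adu,adv,ahm,ahr,aim,aip,aiu,amp,amr,amu,amv,apr,apu,arv,dhi,dhv,dip,div,hpr,hpu,hpv,huv,ipr,ipv] rk=26  ker:dim,diu,dmp,dmu,dmv,hiv,imp,imu,imv,ipu,iuv,mpr,muv,puv
∂3: piv[adim,adiu,admu,admv,aimu,aipu,dhiv,dimp,hpuv] rk=9  ker:dimu
b_3=(10−9)−0=1

b_3=1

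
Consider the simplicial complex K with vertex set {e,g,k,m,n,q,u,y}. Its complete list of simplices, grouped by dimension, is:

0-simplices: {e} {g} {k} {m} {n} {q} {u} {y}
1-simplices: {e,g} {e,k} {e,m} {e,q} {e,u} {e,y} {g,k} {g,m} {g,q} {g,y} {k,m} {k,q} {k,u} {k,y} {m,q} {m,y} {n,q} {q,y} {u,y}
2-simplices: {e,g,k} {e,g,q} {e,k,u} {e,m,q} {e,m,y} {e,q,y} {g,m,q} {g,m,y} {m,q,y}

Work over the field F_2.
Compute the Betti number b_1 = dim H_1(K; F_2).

n_0=8 n_1=19 n_2=9  [Z2]
∂1: piv[eg,ek,em,eq,eu,ey,nq] rk=7  ker:gk,gm,gq,gy,km,kq,ku,ky,mq,my,qy,uy
∂2: piv[egk,egq,eku,emq,emy,eqy,gmq,gmy] rk=8  ker:mqy
b_1=(19−7)−8=4

b_1=4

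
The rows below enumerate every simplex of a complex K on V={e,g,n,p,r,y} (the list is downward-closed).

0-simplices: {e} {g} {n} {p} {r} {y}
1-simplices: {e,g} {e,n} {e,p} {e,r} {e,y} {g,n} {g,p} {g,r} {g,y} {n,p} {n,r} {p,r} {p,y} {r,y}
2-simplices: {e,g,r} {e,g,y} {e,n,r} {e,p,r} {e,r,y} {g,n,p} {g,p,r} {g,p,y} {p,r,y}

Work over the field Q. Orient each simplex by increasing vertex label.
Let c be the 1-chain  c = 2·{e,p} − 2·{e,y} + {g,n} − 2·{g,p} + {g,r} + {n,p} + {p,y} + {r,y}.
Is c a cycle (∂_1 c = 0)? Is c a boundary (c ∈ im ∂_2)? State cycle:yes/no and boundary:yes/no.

n_0=6 n_1=14 n_2=9  [Q]
∂1: piv[eg,en,ep,er,ey] rk=5  ker:gn,gp,gr,gy,np,nr,pr,py,ry
∂2: piv[egr,egy,enr,epr,ery,gnp,gpr,gpy] rk=8  ker:pry
∂1c = 0
c vs im∂2: reduces to 0 ⇒ boundary

cycle:yes boundary:yes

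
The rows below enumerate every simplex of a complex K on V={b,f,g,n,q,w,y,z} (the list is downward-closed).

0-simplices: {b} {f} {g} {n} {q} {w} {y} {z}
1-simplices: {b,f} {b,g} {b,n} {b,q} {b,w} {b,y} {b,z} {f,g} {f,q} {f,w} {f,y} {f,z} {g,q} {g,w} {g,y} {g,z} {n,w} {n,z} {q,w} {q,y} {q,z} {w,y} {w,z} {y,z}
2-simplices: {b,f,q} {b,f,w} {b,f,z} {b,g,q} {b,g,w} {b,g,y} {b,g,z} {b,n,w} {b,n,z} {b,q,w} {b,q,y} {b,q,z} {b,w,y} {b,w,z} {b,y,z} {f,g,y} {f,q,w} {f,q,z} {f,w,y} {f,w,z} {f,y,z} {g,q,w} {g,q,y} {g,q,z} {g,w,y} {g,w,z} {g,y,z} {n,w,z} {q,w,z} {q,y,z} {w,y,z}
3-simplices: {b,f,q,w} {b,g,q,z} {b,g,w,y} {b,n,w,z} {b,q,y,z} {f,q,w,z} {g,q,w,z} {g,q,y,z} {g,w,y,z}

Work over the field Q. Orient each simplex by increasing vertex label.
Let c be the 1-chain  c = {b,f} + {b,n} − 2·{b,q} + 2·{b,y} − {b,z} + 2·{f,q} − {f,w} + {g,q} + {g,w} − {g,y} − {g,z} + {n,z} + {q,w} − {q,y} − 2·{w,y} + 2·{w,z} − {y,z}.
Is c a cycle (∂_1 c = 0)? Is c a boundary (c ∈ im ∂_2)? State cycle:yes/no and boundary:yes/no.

n_0=8 n_1=24 n_2=31 n_3=9  [Q]
∂1: piv[bf,bg,bn,bq,bw,by,bz] rk=7  ker:fg,fq,fw,fy,fz,gq,gw,gy,gz,nw,nz,qw,qy,qz,wy,wz,yz
∂2: piv[bfq,bfw,bfz,bgq,bgw,bgy,bgz,bnw,bnz,bqw,bqy,bqz,bwy,bwz,byz,fgy,fwy] rk=17  ker:fqw,fqz,fwz,fyz,gqw,gqy,gqz,gwy,gwz,gyz,nwz,qwz,qyz,wyz
∂3: piv[bfqw,bgqz,bgwy,bnwz,bqyz,fqwz,gqwz,gqyz,gwyz] rk=9
∂1c = −{b} + {q} + {w} − {y}

cycle:no boundary:no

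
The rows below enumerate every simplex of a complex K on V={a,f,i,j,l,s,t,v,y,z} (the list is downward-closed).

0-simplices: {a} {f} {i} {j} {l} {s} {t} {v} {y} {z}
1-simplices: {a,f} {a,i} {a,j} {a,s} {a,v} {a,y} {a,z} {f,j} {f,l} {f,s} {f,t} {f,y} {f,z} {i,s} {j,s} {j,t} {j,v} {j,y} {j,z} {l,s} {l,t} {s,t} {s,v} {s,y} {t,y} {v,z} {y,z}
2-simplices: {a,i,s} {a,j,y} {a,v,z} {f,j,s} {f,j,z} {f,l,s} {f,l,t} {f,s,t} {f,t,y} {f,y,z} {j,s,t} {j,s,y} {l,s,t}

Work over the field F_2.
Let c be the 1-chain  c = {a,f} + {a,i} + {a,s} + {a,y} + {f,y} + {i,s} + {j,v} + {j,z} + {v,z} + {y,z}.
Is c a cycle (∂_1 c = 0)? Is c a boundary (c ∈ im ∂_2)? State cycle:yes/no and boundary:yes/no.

n_0=10 n_1=27 n_2=13  [Z2]
∂1: piv[af,ai,aj,as,av,ay,az,fl,ft] rk=9  ker:fj,fs,fy,fz,is,js,jt,jv,jy,jz,ls,lt,st,sv,sy,ty,vz,yz
∂2: piv[ais,ajy,avz,fjs,fjz,fls,flt,fst,fty,fyz,jst,jsy] rk=12  ker:lst
∂1c = {y} + {z}

cycle:no boundary:no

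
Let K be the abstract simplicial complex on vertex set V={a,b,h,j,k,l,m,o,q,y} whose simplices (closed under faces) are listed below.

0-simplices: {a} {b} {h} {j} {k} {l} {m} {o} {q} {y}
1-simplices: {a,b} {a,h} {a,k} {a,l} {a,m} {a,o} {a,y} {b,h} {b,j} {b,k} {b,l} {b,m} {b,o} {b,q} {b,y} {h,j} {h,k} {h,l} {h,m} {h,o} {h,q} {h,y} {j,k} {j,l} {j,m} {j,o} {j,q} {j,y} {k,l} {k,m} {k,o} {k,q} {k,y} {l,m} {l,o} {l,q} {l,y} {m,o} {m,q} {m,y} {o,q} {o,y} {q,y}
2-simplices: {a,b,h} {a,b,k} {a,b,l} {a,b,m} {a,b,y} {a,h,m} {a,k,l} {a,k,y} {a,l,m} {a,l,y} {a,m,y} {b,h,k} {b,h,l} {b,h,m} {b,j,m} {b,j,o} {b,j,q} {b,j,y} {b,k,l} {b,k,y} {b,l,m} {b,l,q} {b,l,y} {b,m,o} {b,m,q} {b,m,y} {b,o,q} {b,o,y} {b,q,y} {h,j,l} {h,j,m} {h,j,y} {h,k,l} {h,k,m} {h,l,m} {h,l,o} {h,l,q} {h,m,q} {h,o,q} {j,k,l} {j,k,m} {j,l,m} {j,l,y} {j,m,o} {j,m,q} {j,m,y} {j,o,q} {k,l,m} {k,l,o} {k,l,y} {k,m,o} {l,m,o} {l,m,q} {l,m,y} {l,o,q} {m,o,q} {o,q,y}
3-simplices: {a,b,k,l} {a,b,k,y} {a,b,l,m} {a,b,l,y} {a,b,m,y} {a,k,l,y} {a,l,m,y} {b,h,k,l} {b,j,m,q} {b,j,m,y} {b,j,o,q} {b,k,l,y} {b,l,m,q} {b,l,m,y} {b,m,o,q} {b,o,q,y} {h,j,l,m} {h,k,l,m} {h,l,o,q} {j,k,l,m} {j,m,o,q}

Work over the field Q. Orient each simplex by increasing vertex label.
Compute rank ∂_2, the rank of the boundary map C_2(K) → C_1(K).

rank∂_2=32

n_0=10 n_1=43 n_2=57 n_3=21  [Q]
∂1: piv[ab,ah,ak,al,am,ao,ay,bj,bq] rk=9  ker:bh,bk,bl,bm,bo,by,hj,hk,hl,hm,ho,hq,hy,jk,jl,jm,jo,jq,jy,kl,km,ko,kq,ky,lm,lo,lq,ly,mo,mq,my,oq,oy,qy
∂2: piv[abh,abk,abl,abm,aby,ahm,akl,aky,alm,aly,amy,bhk,bhl,bjm,bjo,bjq,bjy,blq,bmo,bmq,boq,boy,bqy,hjl,hjm,hjy,hkm,hlo,hlq,hoq,jkl,klo] rk=32  ker:bhm,bkl,bky,blm,bly,bmy,hkl,hlm,hmq,jkm,jlm,jly,jmo,jmq,jmy,joq,klm,kly,kmo,lmo,lmq,lmy,loq,moq,oqy
∂3: piv[abkl,abky,ablm,ably,abmy,akly,almy,bhkl,bjmq,bjmy,bjoq,blmq,bmoq,boqy,hjlm,hklm,hloq,jklm,jmoq] rk=19  ker:bkly,blmy
rk∂_2=32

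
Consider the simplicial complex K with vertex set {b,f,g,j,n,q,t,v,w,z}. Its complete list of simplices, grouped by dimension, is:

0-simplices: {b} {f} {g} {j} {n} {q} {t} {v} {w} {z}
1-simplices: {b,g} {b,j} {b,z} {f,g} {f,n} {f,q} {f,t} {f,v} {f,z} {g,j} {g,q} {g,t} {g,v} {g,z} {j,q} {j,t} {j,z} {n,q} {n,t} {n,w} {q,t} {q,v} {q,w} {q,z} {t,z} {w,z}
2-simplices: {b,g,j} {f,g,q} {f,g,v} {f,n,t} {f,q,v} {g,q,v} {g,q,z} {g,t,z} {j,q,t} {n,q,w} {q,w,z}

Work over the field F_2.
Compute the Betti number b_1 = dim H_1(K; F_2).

b_1=7

n_0=10 n_1=26 n_2=11  [Z2]
∂1: piv[bg,bj,bz,fg,fn,fq,ft,fv,nw] rk=9  ker:fz,gj,gq,gt,gv,gz,jq,jt,jz,nq,nt,qt,qv,qw,qz,tz,wz
∂2: piv[bgj,fgq,fgv,fnt,fqv,gqz,gtz,jqt,nqw,qwz] rk=10  ker:gqv
b_1=(26−9)−10=7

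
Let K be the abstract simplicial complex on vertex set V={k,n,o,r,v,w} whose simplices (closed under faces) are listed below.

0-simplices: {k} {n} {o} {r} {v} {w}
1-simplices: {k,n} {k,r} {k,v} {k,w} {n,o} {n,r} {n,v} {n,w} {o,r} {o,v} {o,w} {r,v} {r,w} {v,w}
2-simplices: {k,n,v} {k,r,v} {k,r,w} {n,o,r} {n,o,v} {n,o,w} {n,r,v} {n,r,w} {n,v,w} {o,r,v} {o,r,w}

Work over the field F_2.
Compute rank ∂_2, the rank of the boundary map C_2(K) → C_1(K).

n_0=6 n_1=14 n_2=11  [Z2]
∂1: piv[kn,kr,kv,kw,no] rk=5  ker:nr,nv,nw,or,ov,ow,rv,rw,vw
∂2: piv[knv,krv,krw,nor,nov,now,nrv,nrw,nvw] rk=9  ker:orv,orw
rk∂_2=9

rank∂_2=9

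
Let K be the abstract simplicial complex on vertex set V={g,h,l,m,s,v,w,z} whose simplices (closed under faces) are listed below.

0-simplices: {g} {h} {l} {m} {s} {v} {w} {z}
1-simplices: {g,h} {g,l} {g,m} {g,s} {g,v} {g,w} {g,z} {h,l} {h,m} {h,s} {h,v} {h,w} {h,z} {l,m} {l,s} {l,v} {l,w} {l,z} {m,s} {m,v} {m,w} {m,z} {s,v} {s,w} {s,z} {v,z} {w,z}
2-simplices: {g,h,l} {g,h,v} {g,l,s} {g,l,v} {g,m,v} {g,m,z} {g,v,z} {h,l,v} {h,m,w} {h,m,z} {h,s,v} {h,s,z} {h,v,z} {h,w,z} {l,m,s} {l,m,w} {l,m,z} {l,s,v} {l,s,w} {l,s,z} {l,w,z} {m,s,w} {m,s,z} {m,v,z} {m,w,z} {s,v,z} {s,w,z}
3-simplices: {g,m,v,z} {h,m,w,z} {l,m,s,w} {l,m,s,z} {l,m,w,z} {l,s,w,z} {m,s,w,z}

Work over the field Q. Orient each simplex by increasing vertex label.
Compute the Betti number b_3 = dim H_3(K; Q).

b_3=1

n_0=8 n_1=27 n_2=27 n_3=7  [Q]
∂1: piv[gh,gl,gm,gs,gv,gw,gz] rk=7  ker:hl,hm,hs,hv,hw,hz,lm,ls,lv,lw,lz,ms,mv,mw,mz,sv,sw,sz,vz,wz
∂2: piv[ghl,ghv,gls,glv,gmv,gmz,gvz,hmw,hmz,hsv,hsz,hvz,hwz,lms,lmw,lmz,lsv,lsw,lsz] rk=19  ker:hlv,lwz,msw,msz,mvz,mwz,svz,swz
∂3: piv[gmvz,hmwz,lmsw,lmsz,lmwz,lswz] rk=6  ker:mswz
b_3=(7−6)−0=1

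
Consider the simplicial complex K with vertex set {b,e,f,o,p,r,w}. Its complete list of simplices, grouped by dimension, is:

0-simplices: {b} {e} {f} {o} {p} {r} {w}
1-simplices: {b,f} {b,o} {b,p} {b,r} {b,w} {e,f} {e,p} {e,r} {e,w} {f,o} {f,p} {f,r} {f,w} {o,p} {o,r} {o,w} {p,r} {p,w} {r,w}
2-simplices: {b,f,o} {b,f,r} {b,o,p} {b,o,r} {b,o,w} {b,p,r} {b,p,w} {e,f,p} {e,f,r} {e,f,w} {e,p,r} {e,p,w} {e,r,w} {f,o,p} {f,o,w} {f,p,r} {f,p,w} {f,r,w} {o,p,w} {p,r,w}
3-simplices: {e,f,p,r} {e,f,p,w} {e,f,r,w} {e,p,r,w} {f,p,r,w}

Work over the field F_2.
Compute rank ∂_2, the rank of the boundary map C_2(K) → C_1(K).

rank∂_2=13

n_0=7 n_1=19 n_2=20 n_3=5  [Z2]
∂1: piv[bf,bo,bp,br,bw,ef] rk=6  ker:ep,er,ew,fo,fp,fr,fw,op,or,ow,pr,pw,rw
∂2: piv[bfo,bfr,bop,bor,bow,bpr,bpw,efp,efr,efw,epr,epw,erw] rk=13  ker:fop,fow,fpr,fpw,frw,opw,prw
∂3: piv[efpr,efpw,efrw,eprw] rk=4  ker:fprw
rk∂_2=13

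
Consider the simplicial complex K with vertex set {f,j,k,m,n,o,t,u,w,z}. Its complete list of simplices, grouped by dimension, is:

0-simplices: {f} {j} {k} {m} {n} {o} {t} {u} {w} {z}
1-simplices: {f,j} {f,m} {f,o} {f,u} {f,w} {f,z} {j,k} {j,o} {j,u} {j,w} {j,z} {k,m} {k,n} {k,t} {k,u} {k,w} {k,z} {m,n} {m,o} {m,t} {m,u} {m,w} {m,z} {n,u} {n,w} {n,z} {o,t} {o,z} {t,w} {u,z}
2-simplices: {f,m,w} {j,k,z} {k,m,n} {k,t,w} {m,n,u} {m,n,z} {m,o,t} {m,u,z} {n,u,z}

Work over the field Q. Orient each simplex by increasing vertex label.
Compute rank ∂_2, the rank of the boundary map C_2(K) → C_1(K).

n_0=10 n_1=30 n_2=9  [Q]
∂1: piv[fj,fm,fo,fu,fw,fz,jk,kn,kt] rk=9  ker:jo,ju,jw,jz,km,ku,kw,kz,mn,mo,mt,mu,mw,mz,nu,nw,nz,ot,oz,tw,uz
∂2: piv[fmw,jkz,kmn,ktw,mnu,mnz,mot,muz] rk=8  ker:nuz
rk∂_2=8

rank∂_2=8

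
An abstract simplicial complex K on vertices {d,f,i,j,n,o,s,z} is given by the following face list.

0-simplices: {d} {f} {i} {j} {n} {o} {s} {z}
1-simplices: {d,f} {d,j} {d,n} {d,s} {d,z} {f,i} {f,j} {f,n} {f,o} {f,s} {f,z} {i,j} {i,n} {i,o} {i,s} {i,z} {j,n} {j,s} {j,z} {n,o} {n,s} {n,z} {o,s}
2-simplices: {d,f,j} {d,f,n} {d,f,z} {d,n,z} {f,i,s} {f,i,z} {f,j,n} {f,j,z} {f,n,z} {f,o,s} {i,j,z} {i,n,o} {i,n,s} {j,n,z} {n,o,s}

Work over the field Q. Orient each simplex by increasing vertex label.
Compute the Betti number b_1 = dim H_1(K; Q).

n_0=8 n_1=23 n_2=15  [Q]
∂1: piv[df,dj,dn,ds,dz,fi,fo] rk=7  ker:fj,fn,fs,fz,ij,in,io,is,iz,jn,js,jz,no,ns,nz,os
∂2: piv[dfj,dfn,dfz,dnz,fis,fiz,fjn,fjz,fos,ijz,ino,ins,nos] rk=13  ker:fnz,jnz
b_1=(23−7)−13=3

b_1=3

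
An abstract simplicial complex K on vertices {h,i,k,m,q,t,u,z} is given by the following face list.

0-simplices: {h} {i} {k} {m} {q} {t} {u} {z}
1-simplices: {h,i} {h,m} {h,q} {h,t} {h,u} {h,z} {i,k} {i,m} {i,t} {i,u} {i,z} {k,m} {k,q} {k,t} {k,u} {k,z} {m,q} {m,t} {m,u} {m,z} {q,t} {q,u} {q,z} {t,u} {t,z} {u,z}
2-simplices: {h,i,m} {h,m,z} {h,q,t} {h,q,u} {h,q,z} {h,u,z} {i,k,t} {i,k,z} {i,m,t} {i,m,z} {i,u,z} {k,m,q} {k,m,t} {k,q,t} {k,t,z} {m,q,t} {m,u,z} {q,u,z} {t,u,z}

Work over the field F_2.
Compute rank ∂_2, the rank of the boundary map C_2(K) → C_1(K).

rank∂_2=17

n_0=8 n_1=26 n_2=19  [Z2]
∂1: piv[hi,hm,hq,ht,hu,hz,ik] rk=7  ker:im,it,iu,iz,km,kq,kt,ku,kz,mq,mt,mu,mz,qt,qu,qz,tu,tz,uz
∂2: piv[him,hmz,hqt,hqu,hqz,huz,ikt,ikz,imt,imz,iuz,kmq,kmt,kqt,ktz,muz,tuz] rk=17  ker:mqt,quz
rk∂_2=17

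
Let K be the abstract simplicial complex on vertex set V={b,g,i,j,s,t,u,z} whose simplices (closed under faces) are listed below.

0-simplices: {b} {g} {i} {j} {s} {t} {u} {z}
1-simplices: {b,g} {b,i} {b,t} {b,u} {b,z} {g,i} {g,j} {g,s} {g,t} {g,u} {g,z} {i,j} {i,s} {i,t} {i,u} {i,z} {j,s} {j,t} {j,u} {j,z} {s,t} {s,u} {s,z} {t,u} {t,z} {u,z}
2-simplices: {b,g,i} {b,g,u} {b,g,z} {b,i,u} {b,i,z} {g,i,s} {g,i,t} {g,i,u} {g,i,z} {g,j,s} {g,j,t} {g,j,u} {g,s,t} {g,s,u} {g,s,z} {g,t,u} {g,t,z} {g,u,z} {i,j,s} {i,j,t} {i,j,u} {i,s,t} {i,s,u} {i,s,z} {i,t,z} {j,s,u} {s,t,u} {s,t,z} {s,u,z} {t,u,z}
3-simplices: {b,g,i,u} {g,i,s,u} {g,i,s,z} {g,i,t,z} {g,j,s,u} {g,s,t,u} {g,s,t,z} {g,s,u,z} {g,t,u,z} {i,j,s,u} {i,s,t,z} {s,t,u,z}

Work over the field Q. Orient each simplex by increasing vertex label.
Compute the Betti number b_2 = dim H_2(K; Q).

n_0=8 n_1=26 n_2=30 n_3=12  [Q]
∂1: piv[bg,bi,bt,bu,bz,gj,gs] rk=7  ker:gi,gt,gu,gz,ij,is,it,iu,iz,js,jt,ju,jz,st,su,sz,tu,tz,uz
∂2: piv[bgi,bgu,bgz,biu,biz,gis,git,gjs,gjt,gju,gst,gsu,gsz,gtu,gtz,guz,ijs] rk=17  ker:giu,giz,ijt,iju,ist,isu,isz,itz,jsu,stu,stz,suz,tuz
∂3: piv[bgiu,gisu,gisz,gitz,gjsu,gstu,gstz,gsuz,gtuz,ijsu,istz] rk=11  ker:stuz
b_2=(30−17)−11=2

b_2=2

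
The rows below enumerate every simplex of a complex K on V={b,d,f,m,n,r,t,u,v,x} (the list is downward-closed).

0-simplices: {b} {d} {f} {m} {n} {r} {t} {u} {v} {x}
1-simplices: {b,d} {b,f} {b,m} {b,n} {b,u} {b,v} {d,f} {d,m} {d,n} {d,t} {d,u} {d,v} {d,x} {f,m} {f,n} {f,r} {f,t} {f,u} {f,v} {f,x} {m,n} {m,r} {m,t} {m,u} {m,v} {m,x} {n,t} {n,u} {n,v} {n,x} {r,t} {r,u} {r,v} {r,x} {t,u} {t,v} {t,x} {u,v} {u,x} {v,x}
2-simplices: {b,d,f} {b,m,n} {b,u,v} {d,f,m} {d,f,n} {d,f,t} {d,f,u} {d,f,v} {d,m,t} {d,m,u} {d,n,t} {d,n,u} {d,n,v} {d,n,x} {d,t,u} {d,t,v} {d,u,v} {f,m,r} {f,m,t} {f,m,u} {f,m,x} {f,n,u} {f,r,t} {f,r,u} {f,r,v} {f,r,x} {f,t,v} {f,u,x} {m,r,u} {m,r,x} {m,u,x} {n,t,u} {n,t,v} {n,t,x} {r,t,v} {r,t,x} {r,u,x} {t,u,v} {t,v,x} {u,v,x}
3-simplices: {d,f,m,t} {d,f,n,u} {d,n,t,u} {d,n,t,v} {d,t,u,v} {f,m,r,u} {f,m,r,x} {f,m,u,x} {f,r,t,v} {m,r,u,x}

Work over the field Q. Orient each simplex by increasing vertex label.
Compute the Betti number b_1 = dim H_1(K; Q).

n_0=10 n_1=40 n_2=40 n_3=10  [Q]
∂1: piv[bd,bf,bm,bn,bu,bv,dt,dx,fr] rk=9  ker:df,dm,dn,du,dv,fm,fn,ft,fu,fv,fx,mn,mr,mt,mu,mv,mx,nt,nu,nv,nx,rt,ru,rv,rx,tu,tv,tx,uv,ux,vx
∂2: piv[bdf,bmn,buv,dfm,dfn,dft,dfu,dfv,dmt,dmu,dnt,dnu,dnv,dnx,dtu,dtv,duv,fmr,fmx,frt,fru,frv,frx,fux,ntx,rtx,tvx] rk=27  ker:fmt,fmu,fnu,ftv,mru,mrx,mux,ntu,ntv,rtv,rux,tuv,uvx
∂3: piv[dfmt,dfnu,dntu,dntv,dtuv,fmru,fmrx,fmux,frtv,mrux] rk=10
b_1=(40−9)−27=4

b_1=4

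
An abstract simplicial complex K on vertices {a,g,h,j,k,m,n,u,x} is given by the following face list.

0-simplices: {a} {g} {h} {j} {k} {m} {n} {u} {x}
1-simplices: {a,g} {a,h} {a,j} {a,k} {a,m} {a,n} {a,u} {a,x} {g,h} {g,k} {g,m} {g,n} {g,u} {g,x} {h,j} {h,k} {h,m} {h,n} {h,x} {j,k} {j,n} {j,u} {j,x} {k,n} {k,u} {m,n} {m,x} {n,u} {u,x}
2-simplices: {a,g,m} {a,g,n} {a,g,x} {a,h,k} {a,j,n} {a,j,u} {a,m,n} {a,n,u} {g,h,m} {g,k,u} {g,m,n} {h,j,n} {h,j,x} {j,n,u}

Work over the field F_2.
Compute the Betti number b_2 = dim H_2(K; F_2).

n_0=9 n_1=29 n_2=14  [Z2]
∂1: piv[ag,ah,aj,ak,am,an,au,ax] rk=8  ker:gh,gk,gm,gn,gu,gx,hj,hk,hm,hn,hx,jk,jn,ju,jx,kn,ku,mn,mx,nu,ux
∂2: piv[agm,agn,agx,ahk,ajn,aju,amn,anu,ghm,gku,hjn,hjx] rk=12  ker:gmn,jnu
b_2=(14−12)−0=2

b_2=2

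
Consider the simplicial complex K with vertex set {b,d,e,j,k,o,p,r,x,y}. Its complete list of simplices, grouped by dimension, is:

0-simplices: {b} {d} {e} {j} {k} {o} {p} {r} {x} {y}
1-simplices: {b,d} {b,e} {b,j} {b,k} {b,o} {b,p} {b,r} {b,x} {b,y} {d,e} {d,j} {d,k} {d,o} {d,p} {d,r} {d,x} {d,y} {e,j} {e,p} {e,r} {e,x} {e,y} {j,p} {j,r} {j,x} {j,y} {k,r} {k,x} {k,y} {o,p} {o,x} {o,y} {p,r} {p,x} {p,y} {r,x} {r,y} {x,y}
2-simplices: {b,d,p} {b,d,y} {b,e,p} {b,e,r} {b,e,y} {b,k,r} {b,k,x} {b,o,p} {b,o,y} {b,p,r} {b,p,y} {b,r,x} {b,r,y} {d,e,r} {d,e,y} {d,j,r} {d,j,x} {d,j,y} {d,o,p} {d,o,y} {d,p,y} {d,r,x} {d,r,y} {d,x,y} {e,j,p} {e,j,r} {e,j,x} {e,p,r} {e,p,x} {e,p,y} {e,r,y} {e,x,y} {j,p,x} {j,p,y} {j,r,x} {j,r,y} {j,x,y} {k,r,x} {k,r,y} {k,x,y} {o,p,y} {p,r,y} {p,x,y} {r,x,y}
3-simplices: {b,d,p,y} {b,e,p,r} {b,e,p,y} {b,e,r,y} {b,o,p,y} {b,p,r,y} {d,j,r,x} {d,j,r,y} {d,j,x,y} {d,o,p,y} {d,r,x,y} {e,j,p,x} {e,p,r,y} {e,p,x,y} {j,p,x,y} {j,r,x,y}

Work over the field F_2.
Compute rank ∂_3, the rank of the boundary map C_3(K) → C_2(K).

n_0=10 n_1=38 n_2=44 n_3=16  [Z2]
∂1: piv[bd,be,bj,bk,bo,bp,br,bx,by] rk=9  ker:de,dj,dk,do,dp,dr,dx,dy,ej,ep,er,ex,ey,jp,jr,jx,jy,kr,kx,ky,op,ox,oy,pr,px,py,rx,ry,xy
∂2: piv[bdp,bdy,bep,ber,bey,bkr,bkx,bop,boy,bpr,bpy,brx,bry,der,dey,djr,djx,djy,dop,drx,dxy,ejp,ejr,ejx,epx,kry] rk=26  ker:doy,dpy,dry,epr,epy,ery,exy,jpx,jpy,jrx,jry,jxy,krx,kxy,opy,pry,pxy,rxy
∂3: piv[bdpy,bepr,bepy,bery,bopy,bpry,djrx,djry,djxy,dopy,drxy,ejpx,epxy,jpxy] rk=14  ker:epry,jrxy
rk∂_3=14

rank∂_3=14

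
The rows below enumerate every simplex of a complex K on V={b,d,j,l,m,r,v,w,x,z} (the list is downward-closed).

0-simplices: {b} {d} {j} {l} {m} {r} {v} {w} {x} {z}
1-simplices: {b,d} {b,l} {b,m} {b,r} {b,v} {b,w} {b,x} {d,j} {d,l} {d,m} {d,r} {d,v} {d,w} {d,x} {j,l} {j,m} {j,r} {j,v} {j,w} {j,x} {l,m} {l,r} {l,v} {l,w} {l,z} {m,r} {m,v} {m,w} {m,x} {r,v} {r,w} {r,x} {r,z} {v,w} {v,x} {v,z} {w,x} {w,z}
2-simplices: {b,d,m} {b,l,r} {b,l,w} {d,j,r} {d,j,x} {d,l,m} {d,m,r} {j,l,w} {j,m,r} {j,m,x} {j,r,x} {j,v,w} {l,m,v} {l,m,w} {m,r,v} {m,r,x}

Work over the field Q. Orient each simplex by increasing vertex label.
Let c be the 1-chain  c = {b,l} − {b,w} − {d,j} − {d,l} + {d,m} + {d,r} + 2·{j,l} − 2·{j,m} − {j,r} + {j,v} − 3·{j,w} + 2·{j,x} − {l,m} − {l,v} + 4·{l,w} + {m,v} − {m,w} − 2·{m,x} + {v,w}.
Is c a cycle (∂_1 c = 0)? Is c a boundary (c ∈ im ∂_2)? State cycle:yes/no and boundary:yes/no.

cycle:yes boundary:yes

n_0=10 n_1=38 n_2=16  [Q]
∂1: piv[bd,bl,bm,br,bv,bw,bx,dj,lz] rk=9  ker:dl,dm,dr,dv,dw,dx,jl,jm,jr,jv,jw,jx,lm,lr,lv,lw,mr,mv,mw,mx,rv,rw,rx,rz,vw,vx,vz,wx,wz
∂2: piv[bdm,blr,blw,djr,djx,dlm,dmr,jlw,jmr,jmx,jrx,jvw,lmv,lmw,mrv] rk=15  ker:mrx
∂1c = 0
c vs im∂2: reduces to 0 ⇒ boundary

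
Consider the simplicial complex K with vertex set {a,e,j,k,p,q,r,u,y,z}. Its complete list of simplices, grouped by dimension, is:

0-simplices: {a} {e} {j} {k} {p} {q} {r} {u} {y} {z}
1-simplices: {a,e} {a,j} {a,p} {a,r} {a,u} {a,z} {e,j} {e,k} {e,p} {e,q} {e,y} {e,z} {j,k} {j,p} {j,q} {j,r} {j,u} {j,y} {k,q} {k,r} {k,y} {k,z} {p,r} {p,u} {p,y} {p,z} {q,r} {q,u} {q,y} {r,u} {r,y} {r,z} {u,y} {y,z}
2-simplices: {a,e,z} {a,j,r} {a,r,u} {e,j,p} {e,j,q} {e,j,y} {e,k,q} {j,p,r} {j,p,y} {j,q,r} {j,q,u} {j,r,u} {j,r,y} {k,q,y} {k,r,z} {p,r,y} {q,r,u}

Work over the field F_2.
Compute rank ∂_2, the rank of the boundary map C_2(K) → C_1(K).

n_0=10 n_1=34 n_2=17  [Z2]
∂1: piv[ae,aj,ap,ar,au,az,ek,eq,ey] rk=9  ker:ej,ep,ez,jk,jp,jq,jr,ju,jy,kq,kr,ky,kz,pr,pu,py,pz,qr,qu,qy,ru,ry,rz,uy,yz
∂2: piv[aez,ajr,aru,ejp,ejq,ejy,ekq,jpr,jpy,jqr,jqu,jru,jry,kqy,krz] rk=15  ker:pry,qru
rk∂_2=15

rank∂_2=15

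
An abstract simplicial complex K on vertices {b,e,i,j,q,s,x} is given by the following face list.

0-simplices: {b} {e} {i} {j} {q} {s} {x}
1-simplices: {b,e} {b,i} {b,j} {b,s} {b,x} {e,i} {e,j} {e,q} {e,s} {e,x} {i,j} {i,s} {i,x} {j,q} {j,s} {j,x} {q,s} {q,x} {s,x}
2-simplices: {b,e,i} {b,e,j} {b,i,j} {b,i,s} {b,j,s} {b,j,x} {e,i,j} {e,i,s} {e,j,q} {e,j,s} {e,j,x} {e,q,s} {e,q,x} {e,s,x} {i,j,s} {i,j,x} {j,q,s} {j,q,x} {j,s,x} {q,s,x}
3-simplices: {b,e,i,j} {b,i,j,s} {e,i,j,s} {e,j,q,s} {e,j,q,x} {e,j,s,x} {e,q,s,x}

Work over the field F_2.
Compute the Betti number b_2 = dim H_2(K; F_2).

n_0=7 n_1=19 n_2=20 n_3=7  [Z2]
∂1: piv[be,bi,bj,bs,bx,eq] rk=6  ker:ei,ej,es,ex,ij,is,ix,jq,js,jx,qs,qx,sx
∂2: piv[bei,bej,bij,bis,bjs,bjx,eis,ejq,ejx,eqs,eqx,esx,ijx] rk=13  ker:eij,ejs,ijs,jqs,jqx,jsx,qsx
∂3: piv[beij,bijs,eijs,ejqs,ejqx,ejsx,eqsx] rk=7
b_2=(20−13)−7=0

b_2=0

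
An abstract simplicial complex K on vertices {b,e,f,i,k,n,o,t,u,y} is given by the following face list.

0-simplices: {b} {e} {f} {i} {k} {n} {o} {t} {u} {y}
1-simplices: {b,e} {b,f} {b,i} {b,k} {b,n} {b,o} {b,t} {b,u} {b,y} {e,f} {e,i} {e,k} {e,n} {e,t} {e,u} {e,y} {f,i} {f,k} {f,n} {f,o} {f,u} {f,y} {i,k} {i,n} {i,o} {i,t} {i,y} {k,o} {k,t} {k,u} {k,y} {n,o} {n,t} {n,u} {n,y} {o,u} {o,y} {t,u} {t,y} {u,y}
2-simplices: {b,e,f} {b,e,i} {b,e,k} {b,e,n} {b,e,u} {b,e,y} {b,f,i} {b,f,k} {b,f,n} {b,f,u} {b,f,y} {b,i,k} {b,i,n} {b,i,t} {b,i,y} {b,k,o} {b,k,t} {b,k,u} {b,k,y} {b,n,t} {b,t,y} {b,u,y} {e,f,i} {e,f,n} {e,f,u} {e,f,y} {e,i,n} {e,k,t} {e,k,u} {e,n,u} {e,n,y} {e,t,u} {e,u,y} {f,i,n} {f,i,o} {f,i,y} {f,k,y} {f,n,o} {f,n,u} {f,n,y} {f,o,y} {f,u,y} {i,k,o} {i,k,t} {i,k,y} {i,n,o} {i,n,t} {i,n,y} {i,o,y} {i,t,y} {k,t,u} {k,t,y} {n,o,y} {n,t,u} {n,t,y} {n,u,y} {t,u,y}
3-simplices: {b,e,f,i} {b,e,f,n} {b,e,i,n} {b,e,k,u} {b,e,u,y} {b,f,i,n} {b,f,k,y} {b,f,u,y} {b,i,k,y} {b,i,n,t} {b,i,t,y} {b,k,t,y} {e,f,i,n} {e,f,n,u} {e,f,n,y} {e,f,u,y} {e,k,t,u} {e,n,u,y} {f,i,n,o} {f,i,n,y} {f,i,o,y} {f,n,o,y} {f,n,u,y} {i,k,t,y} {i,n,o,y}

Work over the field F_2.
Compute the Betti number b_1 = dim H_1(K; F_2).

n_0=10 n_1=40 n_2=57 n_3=25  [Z2]
∂1: piv[be,bf,bi,bk,bn,bo,bt,bu,by] rk=9  ker:ef,ei,ek,en,et,eu,ey,fi,fk,fn,fo,fu,fy,ik,in,io,it,iy,ko,kt,ku,ky,no,nt,nu,ny,ou,oy,tu,ty,uy
∂2: piv[bef,bei,bek,ben,beu,bey,bfi,bfk,bfn,bfu,bfy,bik,bin,bit,biy,bko,bkt,bku,bky,bnt,bty,buy,ekt,enu,eny,etu,fio,fno,foy,iko] rk=30  ker:efi,efn,efu,efy,ein,eku,euy,fin,fiy,fky,fnu,fny,fuy,ikt,iky,ino,int,iny,ioy,ity,ktu,kty,noy,ntu,nty,nuy,tuy
∂3: piv[befi,befn,bein,beku,beuy,bfin,bfky,bfuy,biky,bint,bity,bkty,efnu,efny,efuy,ektu,enuy,fino,finy,fioy,fnoy,ikty] rk=22  ker:efin,fnuy,inoy
b_1=(40−9)−30=1

b_1=1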